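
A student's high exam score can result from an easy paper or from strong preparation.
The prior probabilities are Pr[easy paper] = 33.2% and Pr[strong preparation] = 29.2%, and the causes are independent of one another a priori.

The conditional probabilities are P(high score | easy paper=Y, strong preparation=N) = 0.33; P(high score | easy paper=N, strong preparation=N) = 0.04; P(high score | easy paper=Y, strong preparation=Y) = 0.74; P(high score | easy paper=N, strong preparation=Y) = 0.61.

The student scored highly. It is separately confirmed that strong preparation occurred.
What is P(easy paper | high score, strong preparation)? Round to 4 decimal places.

Weight on easy paper=true, given the evidence: 0.74*0.332 = 0.245680
The normalizing constant is 0.61*0.668 + 0.74*0.332 = 0.653160
Posterior = 0.245680 / 0.653160 ≈ 0.3761

P(easy paper | high score, strong preparation) ≈ 0.3761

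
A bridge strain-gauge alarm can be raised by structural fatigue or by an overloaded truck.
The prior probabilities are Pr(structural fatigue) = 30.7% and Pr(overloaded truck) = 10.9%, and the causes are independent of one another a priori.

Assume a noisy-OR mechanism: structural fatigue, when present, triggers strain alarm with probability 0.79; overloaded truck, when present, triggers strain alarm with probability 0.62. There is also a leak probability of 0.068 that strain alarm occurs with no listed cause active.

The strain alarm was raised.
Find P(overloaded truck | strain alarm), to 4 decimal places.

P(overloaded truck | strain alarm) ≈ 0.2334

Under noisy-OR, P(strain alarm | causes) = 1 − (1−0.068)·∏(1−qᵢ) over the active causes.
Weight on overloaded truck=true, given the evidence: 0.048785 + 0.030974 = 0.079759
Normalizer over all consistent configurations: 0.068×0.693×0.891 + 0.64584×0.693×0.109 + 0.80428×0.307×0.891 + 0.925626×0.307×0.109 = 0.341746
Posterior = 0.079759 / 0.341746 ≈ 0.2334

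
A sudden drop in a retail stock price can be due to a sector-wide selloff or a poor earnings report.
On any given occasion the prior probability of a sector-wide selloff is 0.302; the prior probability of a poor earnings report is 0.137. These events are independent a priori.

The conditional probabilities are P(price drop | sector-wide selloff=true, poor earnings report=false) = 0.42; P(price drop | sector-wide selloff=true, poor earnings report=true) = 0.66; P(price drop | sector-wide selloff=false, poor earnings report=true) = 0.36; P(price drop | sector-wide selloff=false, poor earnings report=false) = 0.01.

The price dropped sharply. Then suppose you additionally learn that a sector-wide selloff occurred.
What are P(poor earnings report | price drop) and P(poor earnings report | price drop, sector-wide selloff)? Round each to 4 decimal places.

P(price drop) = 0.01×0.698×0.863 + 0.36×0.698×0.137 + 0.42×0.302×0.863 + 0.66×0.302×0.137 = 0.006024 + 0.034425 + 0.109463 + 0.027307 = 0.177219
Of this, 0.061732 comes from 0.034425 + 0.027307 (the poor earnings report=true cases).
Hence the posterior is 0.061732/0.177219 ≈ 0.3483.

With the extra evidence:
P(price drop | sector-wide selloff) = 0.42*0.863 + 0.66*0.137 = 0.362460 + 0.090420 = 0.452880
The poor earnings report-present share is 0.66*0.137 = 0.090420.
P(poor earnings report | price drop, sector-wide selloff) = 0.090420 / 0.452880 ≈ 0.1997

P(poor earnings report | price drop) ≈ 0.3483; P(poor earnings report | price drop, sector-wide selloff) ≈ 0.1997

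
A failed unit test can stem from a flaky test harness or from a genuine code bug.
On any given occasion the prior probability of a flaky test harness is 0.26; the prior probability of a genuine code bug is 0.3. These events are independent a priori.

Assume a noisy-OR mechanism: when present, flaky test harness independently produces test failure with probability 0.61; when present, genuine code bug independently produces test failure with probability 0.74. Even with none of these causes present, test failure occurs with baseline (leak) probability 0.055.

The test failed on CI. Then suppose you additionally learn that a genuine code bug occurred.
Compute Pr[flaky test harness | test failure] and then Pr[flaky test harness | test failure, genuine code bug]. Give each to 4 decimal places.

Pr[flaky test harness | test failure] ≈ 0.4862; Pr[flaky test harness | test failure, genuine code bug] ≈ 0.2964

Under noisy-OR, P(test failure | causes) = 1 − (1−0.055)·∏(1−qᵢ) over the active causes.
Weight on flaky test harness=true, given the evidence: 0.114924 + 0.070526 = 0.185450
Normalizer over all consistent configurations: 0.055·0.74·0.7 + 0.7543·0.74·0.3 + 0.63145·0.26·0.7 + 0.904177·0.26·0.3 = 0.381395
P(flaky test harness | test failure) = 0.185450/0.381395 ≈ 0.4862

With the extra evidence:
By total probability over both values of flaky test harness:
  P(test failure | genuine code bug) = 0.7543×0.74 + 0.904177×0.26
        = 0.558182 + 0.235086 = 0.793268
Keeping only the flaky test harness-present terms gives 0.235086, so
  P(flaky test harness | test failure, genuine code bug) = 0.235086 / 0.793268 ≈ 0.2964
— genuine code bug explains away the evidence for flaky test harness.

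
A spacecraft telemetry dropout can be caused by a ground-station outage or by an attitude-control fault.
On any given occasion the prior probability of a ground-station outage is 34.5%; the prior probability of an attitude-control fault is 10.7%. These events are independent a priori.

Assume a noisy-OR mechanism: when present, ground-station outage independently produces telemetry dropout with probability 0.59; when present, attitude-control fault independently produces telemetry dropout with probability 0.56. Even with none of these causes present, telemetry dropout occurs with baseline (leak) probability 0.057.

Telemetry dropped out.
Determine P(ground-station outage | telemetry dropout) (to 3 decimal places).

Under noisy-OR, P(telemetry dropout | causes) = 1 − (1−0.057)·∏(1−qᵢ) over the active causes.
P(telemetry dropout) = 0.057·0.655·0.893 + 0.58508·0.655·0.107 + 0.61337·0.345·0.893 + 0.829883·0.345·0.107 = 0.033340 + 0.041005 + 0.188970 + 0.030635 = 0.293950
Of this, 0.219605 comes from 0.188970 + 0.030635 (the ground-station outage=true cases).
P(ground-station outage | telemetry dropout) = 0.219605 / 0.293950 ≈ 0.747

P(ground-station outage | telemetry dropout) ≈ 0.747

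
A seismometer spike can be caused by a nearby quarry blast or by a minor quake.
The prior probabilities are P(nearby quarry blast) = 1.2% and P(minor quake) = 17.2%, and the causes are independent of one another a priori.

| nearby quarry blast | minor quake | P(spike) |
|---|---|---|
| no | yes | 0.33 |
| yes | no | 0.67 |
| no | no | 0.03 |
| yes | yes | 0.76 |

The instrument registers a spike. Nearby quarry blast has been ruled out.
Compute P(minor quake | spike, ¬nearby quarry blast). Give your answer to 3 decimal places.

P(minor quake | spike, ¬nearby quarry blast) ≈ 0.696

P(spike | ¬nearby quarry blast) = 0.03×0.828 + 0.33×0.172 = 0.024840 + 0.056760 = 0.081600
The minor quake-present share is 0.33×0.172 = 0.056760.
So P(minor quake | spike, ¬nearby quarry blast) = 0.056760/0.081600 ≈ 0.696.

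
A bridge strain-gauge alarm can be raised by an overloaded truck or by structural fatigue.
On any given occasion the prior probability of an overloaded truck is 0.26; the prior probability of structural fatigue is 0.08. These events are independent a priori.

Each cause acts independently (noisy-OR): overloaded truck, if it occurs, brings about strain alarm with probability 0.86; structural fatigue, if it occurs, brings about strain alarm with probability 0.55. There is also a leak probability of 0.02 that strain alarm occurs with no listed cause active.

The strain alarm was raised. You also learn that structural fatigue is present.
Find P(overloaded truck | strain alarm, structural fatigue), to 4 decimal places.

P(overloaded truck | strain alarm, structural fatigue) ≈ 0.3710

Under noisy-OR, P(strain alarm | causes) = 1 − (1−0.02)·∏(1−qᵢ) over the active causes.
Sum P(strain alarm|·) weighted by the priors over both values of overloaded truck:
  P(strain alarm | structural fatigue) = 0.559×0.74 + 0.93826×0.26
        = 0.413660 + 0.243948 = 0.657608
Configurations with overloaded truck contribute 0.243948, so
  P(overloaded truck | strain alarm, structural fatigue) = 0.243948 / 0.657608 ≈ 0.3710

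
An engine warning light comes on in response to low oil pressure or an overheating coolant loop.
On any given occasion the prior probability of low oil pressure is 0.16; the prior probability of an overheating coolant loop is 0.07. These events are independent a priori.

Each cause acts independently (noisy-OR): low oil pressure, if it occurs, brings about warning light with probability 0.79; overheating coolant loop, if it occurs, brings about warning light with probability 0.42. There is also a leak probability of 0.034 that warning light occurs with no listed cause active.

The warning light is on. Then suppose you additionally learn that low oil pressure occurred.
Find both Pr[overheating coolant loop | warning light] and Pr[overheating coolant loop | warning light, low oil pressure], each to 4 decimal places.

Pr[overheating coolant loop | warning light] ≈ 0.1975; Pr[overheating coolant loop | warning light, low oil pressure] ≈ 0.0769

Under noisy-OR, P(warning light | causes) = 1 − (1−0.034)·∏(1−qᵢ) over the active causes.
P(warning light) = 0.034×0.84×0.93 + 0.43972×0.84×0.07 + 0.79714×0.16×0.93 + 0.882341×0.16×0.07 = 0.026561 + 0.025856 + 0.118614 + 0.009882 = 0.180913
The overheating coolant loop-present share is 0.025856 + 0.009882 = 0.035738.
So P(overheating coolant loop | warning light) = 0.035738/0.180913 ≈ 0.1975.

With the extra evidence:
For the numerator, keep only overheating coolant loop=true terms: 0.882341·0.07 = 0.061764
Normalizer over all consistent configurations: 0.79714·0.93 + 0.882341·0.07 = 0.803104
P(overheating coolant loop | warning light, low oil pressure) = 0.061764/0.803104 ≈ 0.0769
Conditioning on low oil pressure lowers the posterior on overheating coolant loop: the classic explaining-away effect in a common-effect structure.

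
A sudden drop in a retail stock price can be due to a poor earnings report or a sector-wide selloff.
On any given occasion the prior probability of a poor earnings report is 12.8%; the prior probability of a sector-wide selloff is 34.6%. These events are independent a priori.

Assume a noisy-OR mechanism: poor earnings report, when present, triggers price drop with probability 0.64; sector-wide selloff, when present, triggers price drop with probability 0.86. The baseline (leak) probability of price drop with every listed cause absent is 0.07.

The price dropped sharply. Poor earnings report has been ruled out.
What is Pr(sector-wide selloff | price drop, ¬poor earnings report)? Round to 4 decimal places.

Pr(sector-wide selloff | price drop, ¬poor earnings report) ≈ 0.8680

Under noisy-OR, P(price drop | causes) = 1 − (1−0.07)·∏(1−qᵢ) over the active causes.
Sum P(price drop|·) weighted by the priors over both values of sector-wide selloff:
  P(price drop | ¬poor earnings report) = 0.07·0.654 + 0.8698·0.346
        = 0.045780 + 0.300951 = 0.346731
Keeping only the sector-wide selloff-present terms gives 0.300951, so
  P(sector-wide selloff | price drop, ¬poor earnings report) = 0.300951 / 0.346731 ≈ 0.8680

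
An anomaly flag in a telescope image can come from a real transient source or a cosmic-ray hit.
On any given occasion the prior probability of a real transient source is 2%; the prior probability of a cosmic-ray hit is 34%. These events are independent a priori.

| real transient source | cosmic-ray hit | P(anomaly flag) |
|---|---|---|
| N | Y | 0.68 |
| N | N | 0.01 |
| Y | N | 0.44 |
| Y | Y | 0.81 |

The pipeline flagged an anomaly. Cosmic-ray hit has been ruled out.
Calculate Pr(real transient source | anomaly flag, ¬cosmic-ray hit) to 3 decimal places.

Pr(real transient source | anomaly flag, ¬cosmic-ray hit) ≈ 0.473

P(anomaly flag | ¬cosmic-ray hit) = 0.01*0.98 + 0.44*0.02 = 0.009800 + 0.008800 = 0.018600
Of this, 0.008800 comes from 0.44*0.02 (the real transient source=true cases).
So P(real transient source | anomaly flag, ¬cosmic-ray hit) = 0.008800/0.018600 ≈ 0.473.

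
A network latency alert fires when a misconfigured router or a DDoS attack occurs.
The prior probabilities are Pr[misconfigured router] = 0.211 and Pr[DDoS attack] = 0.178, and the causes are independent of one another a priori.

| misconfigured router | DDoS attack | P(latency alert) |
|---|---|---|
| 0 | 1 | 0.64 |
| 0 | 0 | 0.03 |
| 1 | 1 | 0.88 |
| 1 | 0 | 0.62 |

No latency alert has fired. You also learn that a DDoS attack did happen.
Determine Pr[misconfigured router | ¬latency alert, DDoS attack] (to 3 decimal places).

P(¬latency alert | DDoS attack) = 0.36×0.789 + 0.12×0.211 = 0.284040 + 0.025320 = 0.309360
Of this, 0.025320 comes from 0.12×0.211 (the misconfigured router=true cases).
P(misconfigured router | ¬latency alert, DDoS attack) = 0.025320 / 0.309360 ≈ 0.082

Pr[misconfigured router | ¬latency alert, DDoS attack] ≈ 0.082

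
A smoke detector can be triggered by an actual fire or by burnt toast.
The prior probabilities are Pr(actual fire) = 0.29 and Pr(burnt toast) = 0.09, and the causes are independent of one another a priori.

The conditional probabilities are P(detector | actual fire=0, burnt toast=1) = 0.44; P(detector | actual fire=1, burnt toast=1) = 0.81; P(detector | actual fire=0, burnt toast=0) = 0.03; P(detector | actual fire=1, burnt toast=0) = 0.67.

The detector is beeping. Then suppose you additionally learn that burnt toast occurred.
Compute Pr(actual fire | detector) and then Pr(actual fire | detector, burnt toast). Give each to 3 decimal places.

Pr(actual fire | detector) ≈ 0.806; Pr(actual fire | detector, burnt toast) ≈ 0.429

Numerator (weight on configurations with actual fire): 0.176813 + 0.021141 = 0.197954
Denominator P(detector): 0.03·0.71·0.91 + 0.44·0.71·0.09 + 0.67·0.29·0.91 + 0.81·0.29·0.09 = 0.245453
Posterior = 0.197954 / 0.245453 ≈ 0.806

With the extra evidence:
Enumerate both values of actual fire and weight by the priors:
  P(detector | burnt toast) = 0.44·0.71 + 0.81·0.29
        = 0.312400 + 0.234900 = 0.547300
The terms with actual fire present sum to 0.234900, so
  P(actual fire | detector, burnt toast) = 0.234900 / 0.547300 ≈ 0.429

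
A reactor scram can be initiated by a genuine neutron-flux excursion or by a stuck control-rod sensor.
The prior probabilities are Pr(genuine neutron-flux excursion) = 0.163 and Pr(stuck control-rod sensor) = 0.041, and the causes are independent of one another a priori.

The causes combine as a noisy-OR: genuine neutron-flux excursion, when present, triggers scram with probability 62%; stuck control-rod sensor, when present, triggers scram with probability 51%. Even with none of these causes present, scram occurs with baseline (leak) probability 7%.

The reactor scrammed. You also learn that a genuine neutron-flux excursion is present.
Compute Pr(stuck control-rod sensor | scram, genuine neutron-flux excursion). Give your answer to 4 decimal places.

Pr(stuck control-rod sensor | scram, genuine neutron-flux excursion) ≈ 0.0518

Under noisy-OR, P(scram | causes) = 1 − (1−0.07)·∏(1−qᵢ) over the active causes.
Weight on stuck control-rod sensor=true, given the evidence: 0.826834*0.041 = 0.033900
The normalizing constant is 0.6466*0.959 + 0.826834*0.041 = 0.653989
Posterior = 0.033900 / 0.653989 ≈ 0.0518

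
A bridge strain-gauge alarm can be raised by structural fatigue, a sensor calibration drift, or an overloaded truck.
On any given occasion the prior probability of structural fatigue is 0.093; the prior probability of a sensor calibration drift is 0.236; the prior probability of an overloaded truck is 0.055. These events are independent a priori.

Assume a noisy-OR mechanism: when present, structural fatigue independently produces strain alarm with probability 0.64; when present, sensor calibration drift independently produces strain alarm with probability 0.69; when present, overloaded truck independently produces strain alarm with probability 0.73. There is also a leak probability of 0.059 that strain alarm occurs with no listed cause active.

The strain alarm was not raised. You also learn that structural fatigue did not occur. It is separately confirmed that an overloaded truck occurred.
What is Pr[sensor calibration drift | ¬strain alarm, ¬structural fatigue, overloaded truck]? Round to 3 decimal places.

Under noisy-OR, P(strain alarm | causes) = 1 − (1−0.059)·∏(1−qᵢ) over the active causes.
P(¬strain alarm | ¬structural fatigue, overloaded truck) = 0.25407×0.764 + 0.078762×0.236 = 0.194109 + 0.018588 = 0.212697
The sensor calibration drift-present share is 0.078762×0.236 = 0.018588.
So P(sensor calibration drift | ¬strain alarm, ¬structural fatigue, overloaded truck) = 0.018588/0.212697 ≈ 0.087.

Pr[sensor calibration drift | ¬strain alarm, ¬structural fatigue, overloaded truck] ≈ 0.087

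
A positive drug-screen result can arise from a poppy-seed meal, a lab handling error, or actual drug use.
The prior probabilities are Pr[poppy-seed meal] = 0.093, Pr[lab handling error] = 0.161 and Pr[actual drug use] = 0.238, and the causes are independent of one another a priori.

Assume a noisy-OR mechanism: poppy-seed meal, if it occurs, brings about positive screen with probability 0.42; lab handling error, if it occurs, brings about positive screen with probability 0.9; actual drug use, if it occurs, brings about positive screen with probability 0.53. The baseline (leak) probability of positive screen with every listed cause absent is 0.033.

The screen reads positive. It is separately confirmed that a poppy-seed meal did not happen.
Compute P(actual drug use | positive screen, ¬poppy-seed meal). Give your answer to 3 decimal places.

P(actual drug use | positive screen, ¬poppy-seed meal) ≈ 0.524

Under noisy-OR, P(positive screen | causes) = 1 − (1−0.033)·∏(1−qᵢ) over the active causes.
Enumerate the 4 (lab handling error, actual drug use) configurations and weight by the priors:
  P(positive screen | ¬poppy-seed meal) = 0.033×0.839×0.762 + 0.54551×0.839×0.238 + 0.9033×0.161×0.762 + 0.954551×0.161×0.238
        = 0.021097 + 0.108929 + 0.110819 + 0.036576 = 0.277421
The terms with actual drug use present sum to 0.145505, so
  P(actual drug use | positive screen, ¬poppy-seed meal) = 0.145505 / 0.277421 ≈ 0.524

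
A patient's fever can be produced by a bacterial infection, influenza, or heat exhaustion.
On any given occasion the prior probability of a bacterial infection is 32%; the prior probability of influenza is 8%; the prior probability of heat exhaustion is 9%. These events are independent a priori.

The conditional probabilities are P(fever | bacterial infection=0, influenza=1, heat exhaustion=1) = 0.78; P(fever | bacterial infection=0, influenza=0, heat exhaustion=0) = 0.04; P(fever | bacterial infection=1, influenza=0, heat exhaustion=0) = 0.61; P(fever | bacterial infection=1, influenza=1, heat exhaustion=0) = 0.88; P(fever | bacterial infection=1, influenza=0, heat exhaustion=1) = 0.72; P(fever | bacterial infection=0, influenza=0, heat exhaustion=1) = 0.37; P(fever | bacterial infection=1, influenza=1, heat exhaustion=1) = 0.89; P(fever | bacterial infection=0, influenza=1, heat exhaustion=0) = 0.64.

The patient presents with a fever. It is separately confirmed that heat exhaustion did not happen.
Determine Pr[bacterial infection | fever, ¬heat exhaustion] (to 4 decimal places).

P(fever | ¬heat exhaustion) = 0.04*0.68*0.92 + 0.64*0.68*0.08 + 0.61*0.32*0.92 + 0.88*0.32*0.08 = 0.025024 + 0.034816 + 0.179584 + 0.022528 = 0.261952
The bacterial infection-present share is 0.179584 + 0.022528 = 0.202112.
So P(bacterial infection | fever, ¬heat exhaustion) = 0.202112/0.261952 ≈ 0.7716.

Pr[bacterial infection | fever, ¬heat exhaustion] ≈ 0.7716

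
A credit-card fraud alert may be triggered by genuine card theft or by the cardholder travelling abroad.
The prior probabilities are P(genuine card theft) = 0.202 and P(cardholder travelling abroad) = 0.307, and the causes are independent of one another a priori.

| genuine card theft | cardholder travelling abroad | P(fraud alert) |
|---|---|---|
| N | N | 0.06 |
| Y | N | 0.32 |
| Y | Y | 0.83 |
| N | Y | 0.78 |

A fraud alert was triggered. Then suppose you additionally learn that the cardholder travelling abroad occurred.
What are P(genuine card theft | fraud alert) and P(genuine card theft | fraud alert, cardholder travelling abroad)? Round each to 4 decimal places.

By total probability over the 4 (genuine card theft, cardholder travelling abroad) configurations:
  P(fraud alert) = 0.06·0.798·0.693 + 0.78·0.798·0.307 + 0.32·0.202·0.693 + 0.83·0.202·0.307
        = 0.033181 + 0.191089 + 0.044796 + 0.051472 = 0.320538
Keeping only the genuine card theft-present terms gives 0.096268, so
  P(genuine card theft | fraud alert) = 0.096268 / 0.320538 ≈ 0.3003

Now also conditioning on cardholder travelling abroad=true:
Numerator (weight on configurations with genuine card theft): 0.83×0.202 = 0.167660
Normalizer over all consistent configurations: 0.78×0.798 + 0.83×0.202 = 0.790100
P(genuine card theft | fraud alert, cardholder travelling abroad) = 0.167660/0.790100 ≈ 0.2122
— cardholder travelling abroad explains away the evidence for genuine card theft.

P(genuine card theft | fraud alert) ≈ 0.3003; P(genuine card theft | fraud alert, cardholder travelling abroad) ≈ 0.2122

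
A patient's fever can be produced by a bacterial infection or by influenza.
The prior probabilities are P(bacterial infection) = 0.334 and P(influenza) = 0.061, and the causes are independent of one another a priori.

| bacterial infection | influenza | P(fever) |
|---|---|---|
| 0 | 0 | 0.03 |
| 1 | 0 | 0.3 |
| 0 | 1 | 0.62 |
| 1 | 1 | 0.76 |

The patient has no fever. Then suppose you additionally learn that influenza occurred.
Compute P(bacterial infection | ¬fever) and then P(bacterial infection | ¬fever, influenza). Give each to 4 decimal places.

P(bacterial infection | ¬fever) ≈ 0.2651; P(bacterial infection | ¬fever, influenza) ≈ 0.2405

P(¬fever) = 0.97×0.666×0.939 + 0.38×0.666×0.061 + 0.7×0.334×0.939 + 0.24×0.334×0.061 = 0.606613 + 0.015438 + 0.219538 + 0.004890 = 0.846479
Of this, 0.224428 comes from 0.219538 + 0.004890 (the bacterial infection=true cases).
So P(bacterial infection | ¬fever) = 0.224428/0.846479 ≈ 0.2651.

Now condition on the additional information:
Sum P(¬fever|·) weighted by the priors over both values of bacterial infection:
  P(¬fever | influenza) = 0.38*0.666 + 0.24*0.334
        = 0.253080 + 0.080160 = 0.333240
Keeping only the bacterial infection-present terms gives 0.080160, so
  P(bacterial infection | ¬fever, influenza) = 0.080160 / 0.333240 ≈ 0.2405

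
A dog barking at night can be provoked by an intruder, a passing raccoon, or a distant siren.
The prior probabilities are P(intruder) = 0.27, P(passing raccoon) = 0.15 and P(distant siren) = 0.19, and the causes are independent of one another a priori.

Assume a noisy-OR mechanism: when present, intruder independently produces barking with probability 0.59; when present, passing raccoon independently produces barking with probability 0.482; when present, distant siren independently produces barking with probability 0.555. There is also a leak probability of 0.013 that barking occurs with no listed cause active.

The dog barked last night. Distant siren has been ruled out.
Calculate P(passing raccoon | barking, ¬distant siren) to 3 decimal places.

Under noisy-OR, P(barking | causes) = 1 − (1−0.013)·∏(1−qᵢ) over the active causes.
By total probability over the 4 (intruder, passing raccoon) configurations:
  P(barking | ¬distant siren) = 0.013*0.73*0.85 + 0.488734*0.73*0.15 + 0.59533*0.27*0.85 + 0.790381*0.27*0.15
        = 0.008067 + 0.053516 + 0.136628 + 0.032010 = 0.230221
Configurations with passing raccoon contribute 0.085526, so
  P(passing raccoon | barking, ¬distant siren) = 0.085526 / 0.230221 ≈ 0.371

P(passing raccoon | barking, ¬distant siren) ≈ 0.371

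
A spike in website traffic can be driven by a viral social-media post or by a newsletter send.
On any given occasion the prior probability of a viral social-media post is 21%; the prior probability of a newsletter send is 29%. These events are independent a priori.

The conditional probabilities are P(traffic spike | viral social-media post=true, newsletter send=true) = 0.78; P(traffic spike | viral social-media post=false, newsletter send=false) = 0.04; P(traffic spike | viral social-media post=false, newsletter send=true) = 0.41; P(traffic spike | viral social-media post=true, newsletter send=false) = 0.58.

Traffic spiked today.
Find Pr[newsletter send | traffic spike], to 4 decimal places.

Pr[newsletter send | traffic spike] ≈ 0.5649

P(traffic spike) = 0.04*0.79*0.71 + 0.41*0.79*0.29 + 0.58*0.21*0.71 + 0.78*0.21*0.29 = 0.022436 + 0.093931 + 0.086478 + 0.047502 = 0.250347
Of this, 0.141433 comes from 0.093931 + 0.047502 (the newsletter send=true cases).
Hence the posterior is 0.141433/0.250347 ≈ 0.5649.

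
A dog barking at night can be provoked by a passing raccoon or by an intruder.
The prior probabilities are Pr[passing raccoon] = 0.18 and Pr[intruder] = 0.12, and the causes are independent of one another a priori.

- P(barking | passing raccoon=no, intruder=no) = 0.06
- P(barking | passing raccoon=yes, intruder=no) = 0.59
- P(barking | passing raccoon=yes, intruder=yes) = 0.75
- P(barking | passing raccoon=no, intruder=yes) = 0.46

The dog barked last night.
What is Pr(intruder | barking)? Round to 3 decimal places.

P(barking) = 0.06·0.82·0.88 + 0.46·0.82·0.12 + 0.59·0.18·0.88 + 0.75·0.18·0.12 = 0.043296 + 0.045264 + 0.093456 + 0.016200 = 0.198216
Restricting to configurations with intruder present: 0.045264 + 0.016200 = 0.061464.
So P(intruder | barking) = 0.061464/0.198216 ≈ 0.310.

Pr(intruder | barking) ≈ 0.310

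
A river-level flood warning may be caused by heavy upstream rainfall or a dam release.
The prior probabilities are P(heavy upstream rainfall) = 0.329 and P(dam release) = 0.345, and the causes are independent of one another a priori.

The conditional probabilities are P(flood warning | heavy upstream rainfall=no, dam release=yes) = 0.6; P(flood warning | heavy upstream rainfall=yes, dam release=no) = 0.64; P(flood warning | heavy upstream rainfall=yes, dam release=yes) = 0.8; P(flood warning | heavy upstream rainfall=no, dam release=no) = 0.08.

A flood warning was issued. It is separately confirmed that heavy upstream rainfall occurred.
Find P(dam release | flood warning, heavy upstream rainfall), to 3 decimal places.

Sum P(flood warning|·) weighted by the priors over both values of dam release:
  P(flood warning | heavy upstream rainfall) = 0.64·0.655 + 0.8·0.345
        = 0.419200 + 0.276000 = 0.695200
Configurations with dam release contribute 0.276000, so
  P(dam release | flood warning, heavy upstream rainfall) = 0.276000 / 0.695200 ≈ 0.397

P(dam release | flood warning, heavy upstream rainfall) ≈ 0.397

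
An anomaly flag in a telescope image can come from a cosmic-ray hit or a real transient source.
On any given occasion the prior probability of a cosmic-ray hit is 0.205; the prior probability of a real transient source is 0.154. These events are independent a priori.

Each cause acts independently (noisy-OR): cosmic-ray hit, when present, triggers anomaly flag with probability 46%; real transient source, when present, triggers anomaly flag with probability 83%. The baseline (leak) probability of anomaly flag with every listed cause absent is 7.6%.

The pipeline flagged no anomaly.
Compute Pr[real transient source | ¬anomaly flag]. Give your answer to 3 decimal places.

Pr[real transient source | ¬anomaly flag] ≈ 0.030

Under noisy-OR, P(anomaly flag | causes) = 1 − (1−0.076)·∏(1−qᵢ) over the active causes.
P(¬anomaly flag) = 0.924·0.795·0.846 + 0.15708·0.795·0.154 + 0.49896·0.205·0.846 + 0.084823·0.205·0.154 = 0.621455 + 0.019231 + 0.086535 + 0.002678 = 0.729899
Restricting to configurations with real transient source present: 0.019231 + 0.002678 = 0.021909.
P(real transient source | ¬anomaly flag) = 0.021909 / 0.729899 ≈ 0.030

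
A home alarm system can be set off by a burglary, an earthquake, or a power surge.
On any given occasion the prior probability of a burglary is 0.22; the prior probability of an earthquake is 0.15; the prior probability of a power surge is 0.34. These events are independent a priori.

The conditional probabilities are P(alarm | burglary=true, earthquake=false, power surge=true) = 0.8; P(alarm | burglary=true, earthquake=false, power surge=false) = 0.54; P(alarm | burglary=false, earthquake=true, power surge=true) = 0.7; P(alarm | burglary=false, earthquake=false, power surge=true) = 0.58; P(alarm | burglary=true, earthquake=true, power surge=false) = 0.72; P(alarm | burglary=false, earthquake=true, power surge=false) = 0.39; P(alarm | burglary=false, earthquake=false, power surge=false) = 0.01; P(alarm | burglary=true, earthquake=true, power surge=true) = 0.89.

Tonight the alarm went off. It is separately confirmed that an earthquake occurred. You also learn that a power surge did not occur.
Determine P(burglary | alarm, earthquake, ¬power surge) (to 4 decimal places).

P(burglary | alarm, earthquake, ¬power surge) ≈ 0.3424

P(alarm | earthquake, ¬power surge) = 0.39*0.78 + 0.72*0.22 = 0.304200 + 0.158400 = 0.462600
The burglary-present share is 0.72*0.22 = 0.158400.
So P(burglary | alarm, earthquake, ¬power surge) = 0.158400/0.462600 ≈ 0.3424.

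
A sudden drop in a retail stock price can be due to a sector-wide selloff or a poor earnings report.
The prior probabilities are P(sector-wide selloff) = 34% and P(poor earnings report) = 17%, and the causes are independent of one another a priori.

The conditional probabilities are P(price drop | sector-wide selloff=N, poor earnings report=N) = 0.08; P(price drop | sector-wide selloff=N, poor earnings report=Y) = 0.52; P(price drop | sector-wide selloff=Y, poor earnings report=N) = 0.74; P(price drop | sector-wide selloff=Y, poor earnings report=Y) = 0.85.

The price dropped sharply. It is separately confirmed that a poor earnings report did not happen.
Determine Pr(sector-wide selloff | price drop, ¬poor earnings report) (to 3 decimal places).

By total probability over both values of sector-wide selloff:
  P(price drop | ¬poor earnings report) = 0.08·0.66 + 0.74·0.34
        = 0.052800 + 0.251600 = 0.304400
The terms with sector-wide selloff present sum to 0.251600, so
  P(sector-wide selloff | price drop, ¬poor earnings report) = 0.251600 / 0.304400 ≈ 0.827

Pr(sector-wide selloff | price drop, ¬poor earnings report) ≈ 0.827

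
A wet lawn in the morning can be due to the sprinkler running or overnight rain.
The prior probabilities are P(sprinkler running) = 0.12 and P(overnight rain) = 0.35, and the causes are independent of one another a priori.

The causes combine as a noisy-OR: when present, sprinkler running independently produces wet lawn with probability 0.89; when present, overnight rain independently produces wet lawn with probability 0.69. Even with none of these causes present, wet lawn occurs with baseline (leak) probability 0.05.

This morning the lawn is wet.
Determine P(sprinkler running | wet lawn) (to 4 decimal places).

Under noisy-OR, P(wet lawn | causes) = 1 − (1−0.05)·∏(1−qᵢ) over the active causes.
P(wet lawn) = 0.05*0.88*0.65 + 0.7055*0.88*0.35 + 0.8955*0.12*0.65 + 0.967605*0.12*0.35 = 0.028600 + 0.217294 + 0.069849 + 0.040639 = 0.356382
Restricting to configurations with sprinkler running present: 0.069849 + 0.040639 = 0.110488.
So P(sprinkler running | wet lawn) = 0.110488/0.356382 ≈ 0.3100.

P(sprinkler running | wet lawn) ≈ 0.3100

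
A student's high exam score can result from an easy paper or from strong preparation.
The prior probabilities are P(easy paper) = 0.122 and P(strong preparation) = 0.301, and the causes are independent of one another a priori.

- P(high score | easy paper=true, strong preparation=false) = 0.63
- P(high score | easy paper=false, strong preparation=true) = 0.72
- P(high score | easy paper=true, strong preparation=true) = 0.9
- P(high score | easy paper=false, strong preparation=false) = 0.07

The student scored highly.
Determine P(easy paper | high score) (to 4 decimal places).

Sum P(high score|·) weighted by the priors over the 4 (easy paper, strong preparation) configurations:
  P(high score) = 0.07*0.878*0.699 + 0.72*0.878*0.301 + 0.63*0.122*0.699 + 0.9*0.122*0.301
        = 0.042961 + 0.190280 + 0.053725 + 0.033050 = 0.320016
The terms with easy paper present sum to 0.086775, so
  P(easy paper | high score) = 0.086775 / 0.320016 ≈ 0.2712

P(easy paper | high score) ≈ 0.2712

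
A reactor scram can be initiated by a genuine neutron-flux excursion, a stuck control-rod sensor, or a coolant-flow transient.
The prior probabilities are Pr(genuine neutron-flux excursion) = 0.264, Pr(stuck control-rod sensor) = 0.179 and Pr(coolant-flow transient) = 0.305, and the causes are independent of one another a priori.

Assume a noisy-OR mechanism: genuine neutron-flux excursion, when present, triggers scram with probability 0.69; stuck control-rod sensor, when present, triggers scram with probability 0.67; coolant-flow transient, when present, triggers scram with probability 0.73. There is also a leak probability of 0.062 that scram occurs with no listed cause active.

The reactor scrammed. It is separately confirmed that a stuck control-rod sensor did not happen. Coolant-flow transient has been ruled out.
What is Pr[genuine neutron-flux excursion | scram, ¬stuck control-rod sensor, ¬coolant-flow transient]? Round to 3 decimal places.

Pr[genuine neutron-flux excursion | scram, ¬stuck control-rod sensor, ¬coolant-flow transient] ≈ 0.804

Under noisy-OR, P(scram | causes) = 1 − (1−0.062)·∏(1−qᵢ) over the active causes.
Numerator (weight on configurations with genuine neutron-flux excursion): 0.70922·0.264 = 0.187234
Denominator P(scram | ¬stuck control-rod sensor, ¬coolant-flow transient): 0.062·0.736 + 0.70922·0.264 = 0.232866
P(genuine neutron-flux excursion | scram, ¬stuck control-rod sensor, ¬coolant-flow transient) = 0.187234/0.232866 ≈ 0.804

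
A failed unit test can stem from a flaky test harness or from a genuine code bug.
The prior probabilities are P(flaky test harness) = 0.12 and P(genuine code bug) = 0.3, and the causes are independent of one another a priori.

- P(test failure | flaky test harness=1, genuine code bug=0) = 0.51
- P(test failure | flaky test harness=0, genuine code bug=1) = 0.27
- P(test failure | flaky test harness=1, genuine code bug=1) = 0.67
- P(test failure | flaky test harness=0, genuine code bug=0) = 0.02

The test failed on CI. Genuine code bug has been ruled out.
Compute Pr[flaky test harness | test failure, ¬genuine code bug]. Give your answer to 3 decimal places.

Pr[flaky test harness | test failure, ¬genuine code bug] ≈ 0.777

By total probability over both values of flaky test harness:
  P(test failure | ¬genuine code bug) = 0.02·0.88 + 0.51·0.12
        = 0.017600 + 0.061200 = 0.078800
Configurations with flaky test harness contribute 0.061200, so
  P(flaky test harness | test failure, ¬genuine code bug) = 0.061200 / 0.078800 ≈ 0.777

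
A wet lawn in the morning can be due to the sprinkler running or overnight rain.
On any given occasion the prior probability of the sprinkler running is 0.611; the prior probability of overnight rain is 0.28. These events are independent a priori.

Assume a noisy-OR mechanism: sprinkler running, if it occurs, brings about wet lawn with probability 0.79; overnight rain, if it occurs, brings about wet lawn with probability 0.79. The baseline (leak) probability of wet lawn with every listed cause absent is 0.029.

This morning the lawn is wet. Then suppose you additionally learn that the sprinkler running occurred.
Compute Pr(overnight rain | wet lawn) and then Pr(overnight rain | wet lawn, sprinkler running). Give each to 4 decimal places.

Pr(overnight rain | wet lawn) ≈ 0.4114; Pr(overnight rain | wet lawn, sprinkler running) ≈ 0.3186

Under noisy-OR, P(wet lawn | causes) = 1 − (1−0.029)·∏(1−qᵢ) over the active causes.
Weight on overnight rain=true, given the evidence: 0.086710 + 0.163754 = 0.250464
Normalizer over all consistent configurations: 0.029×0.389×0.72 + 0.79609×0.389×0.28 + 0.79609×0.611×0.72 + 0.957179×0.611×0.28 = 0.608802
P(overnight rain | wet lawn) = 0.250464/0.608802 ≈ 0.4114

With the extra evidence:
P(wet lawn | sprinkler running) = 0.79609*0.72 + 0.957179*0.28 = 0.573185 + 0.268010 = 0.841195
Restricting to configurations with overnight rain present: 0.957179*0.28 = 0.268010.
Hence the posterior is 0.268010/0.841195 ≈ 0.3186.
— sprinkler running explains away the evidence for overnight rain.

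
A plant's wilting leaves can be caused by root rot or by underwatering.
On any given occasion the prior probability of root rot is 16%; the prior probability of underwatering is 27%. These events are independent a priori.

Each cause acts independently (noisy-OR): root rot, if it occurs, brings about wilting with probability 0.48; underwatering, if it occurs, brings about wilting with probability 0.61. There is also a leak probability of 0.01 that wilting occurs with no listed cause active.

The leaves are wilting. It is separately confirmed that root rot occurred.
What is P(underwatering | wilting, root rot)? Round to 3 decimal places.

P(underwatering | wilting, root rot) ≈ 0.379

Under noisy-OR, P(wilting | causes) = 1 − (1−0.01)·∏(1−qᵢ) over the active causes.
Sum P(wilting|·) weighted by the priors over both values of underwatering:
  P(wilting | root rot) = 0.4852*0.73 + 0.799228*0.27
        = 0.354196 + 0.215792 = 0.569988
Keeping only the underwatering-present terms gives 0.215792, so
  P(underwatering | wilting, root rot) = 0.215792 / 0.569988 ≈ 0.379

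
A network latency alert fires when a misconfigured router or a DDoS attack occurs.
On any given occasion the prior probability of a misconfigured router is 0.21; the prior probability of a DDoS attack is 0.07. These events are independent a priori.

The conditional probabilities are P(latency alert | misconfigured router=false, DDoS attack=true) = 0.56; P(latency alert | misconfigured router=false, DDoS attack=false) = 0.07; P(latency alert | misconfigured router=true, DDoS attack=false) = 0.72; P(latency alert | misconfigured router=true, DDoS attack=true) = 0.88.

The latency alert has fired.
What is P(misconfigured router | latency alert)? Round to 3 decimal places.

Weight on misconfigured router=true, given the evidence: 0.140616 + 0.012936 = 0.153552
The normalizing constant is 0.07*0.79*0.93 + 0.56*0.79*0.07 + 0.72*0.21*0.93 + 0.88*0.21*0.07 = 0.235949
P(misconfigured router | latency alert) = 0.153552/0.235949 ≈ 0.651

P(misconfigured router | latency alert) ≈ 0.651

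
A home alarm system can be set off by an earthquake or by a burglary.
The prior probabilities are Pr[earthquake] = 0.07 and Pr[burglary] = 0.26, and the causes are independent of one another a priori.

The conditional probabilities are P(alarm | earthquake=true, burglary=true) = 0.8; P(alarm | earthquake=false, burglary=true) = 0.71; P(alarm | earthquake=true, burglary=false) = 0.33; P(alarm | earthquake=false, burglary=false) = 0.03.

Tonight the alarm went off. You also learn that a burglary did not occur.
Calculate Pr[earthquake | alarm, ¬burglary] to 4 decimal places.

Enumerate both values of earthquake and weight by the priors:
  P(alarm | ¬burglary) = 0.03*0.93 + 0.33*0.07
        = 0.027900 + 0.023100 = 0.051000
Configurations with earthquake contribute 0.023100, so
  P(earthquake | alarm, ¬burglary) = 0.023100 / 0.051000 ≈ 0.4529

Pr[earthquake | alarm, ¬burglary] ≈ 0.4529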